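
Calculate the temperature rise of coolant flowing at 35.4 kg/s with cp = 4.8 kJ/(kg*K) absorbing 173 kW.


dT = Q / (m_dot * cp)
dT = 173 / (35.4 * 4.8)
dT = 1.0181 C

1.0181


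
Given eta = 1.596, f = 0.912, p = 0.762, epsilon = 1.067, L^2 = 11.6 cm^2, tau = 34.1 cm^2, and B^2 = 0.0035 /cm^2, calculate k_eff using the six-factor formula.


k_inf = eta*f*p*eps = 1.596*0.912*0.762*1.067 = 1.183442
P_TNL = 1/(1 + L^2*B^2) = 1/(1 + 11.6*0.0035) = 0.9609840
P_FNL = exp(-B^2*tau) = exp(-0.0035*34.1) = 0.8874971
k_eff = k_inf * P_TNL * P_FNL = 1.183442 * 0.9609840 * 0.8874971
k_eff = 1.0093

1.0093


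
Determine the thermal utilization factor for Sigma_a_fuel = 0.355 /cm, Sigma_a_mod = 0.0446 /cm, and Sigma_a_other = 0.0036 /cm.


f = Sigma_a_fuel / (Sigma_a_fuel + Sigma_a_mod + Sigma_a_other)
f = 0.355 / (0.355 + 0.0446 + 0.0036)
f = 0.88046

0.88046


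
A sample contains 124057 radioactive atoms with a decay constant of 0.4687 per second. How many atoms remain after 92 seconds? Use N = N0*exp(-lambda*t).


N = N0 * exp(-lambda * t)
N = 124057 * exp(-0.4687 * 92)
N = 2.3263e-14

2.3263e-14


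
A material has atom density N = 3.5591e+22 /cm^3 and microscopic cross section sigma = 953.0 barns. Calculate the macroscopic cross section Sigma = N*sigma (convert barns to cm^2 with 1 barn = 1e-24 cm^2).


Sigma = N * sigma_barns * 1e-24
Sigma = 3.5591e+22 * 953.0 * 1e-24
Sigma = 33.918 /cm

33.918


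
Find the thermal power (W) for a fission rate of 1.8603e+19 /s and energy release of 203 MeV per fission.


P = fission_rate * E_MeV * 1.602e-13
P = 1.8603e+19 * 203 * 1.602e-13
P = 6.0498e+08 W

6.0498e+08


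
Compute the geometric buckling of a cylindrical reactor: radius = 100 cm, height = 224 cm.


B^2 = (2.405/R)^2 + (pi/H)^2
B^2 = (2.405/100)^2 + (pi/224)^2
B^2 = 7.7510e-04 /cm^2

7.7510e-04


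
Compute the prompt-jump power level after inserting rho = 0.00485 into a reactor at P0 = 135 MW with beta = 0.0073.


P1/P0 = beta / (beta - rho)
P1/P0 = 0.0073 / (0.0073 - 0.00485) = 2.979592
P1 = 135 * 2.979592 = 402.24 MW

402.24


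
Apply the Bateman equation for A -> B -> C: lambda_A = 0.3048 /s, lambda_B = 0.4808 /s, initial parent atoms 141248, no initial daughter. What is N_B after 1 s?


N_B(t) = lambda_A * N_A0 / (lambda_B - lambda_A) * [exp(-lambda_A*t) - exp(-lambda_B*t)]
exp(-0.3048*1) = 0.7372708; exp(-0.4808*1) = 0.6182886
N_B = 0.3048 * 141248 / (0.4808 - 0.3048) * (0.7372708 - 0.6182886)
N_B = 29105

29105


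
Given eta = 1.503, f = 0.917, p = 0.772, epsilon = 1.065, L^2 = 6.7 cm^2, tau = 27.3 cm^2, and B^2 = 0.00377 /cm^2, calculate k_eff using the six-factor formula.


k_inf = eta*f*p*eps = 1.503*0.917*0.772*1.065 = 1.133170
P_TNL = 1/(1 + L^2*B^2) = 1/(1 + 6.7*0.00377) = 0.9753633
P_FNL = exp(-B^2*tau) = exp(-0.00377*27.3) = 0.9021982
k_eff = k_inf * P_TNL * P_FNL = 1.133170 * 0.9753633 * 0.9021982
k_eff = 0.99716

0.99716


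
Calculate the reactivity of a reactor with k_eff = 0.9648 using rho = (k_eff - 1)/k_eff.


rho = (k_eff - 1) / k_eff
rho = (0.9648 - 1) / 0.9648
rho = -0.036484

-0.036484


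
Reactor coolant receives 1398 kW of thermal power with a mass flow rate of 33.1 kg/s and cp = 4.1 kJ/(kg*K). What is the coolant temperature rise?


dT = Q / (m_dot * cp)
dT = 1398 / (33.1 * 4.1)
dT = 10.301 C

10.301


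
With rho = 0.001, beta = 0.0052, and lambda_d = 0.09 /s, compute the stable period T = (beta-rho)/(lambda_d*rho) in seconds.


T = (beta - rho) / (lambda_d * rho)
T = (0.0052 - 0.001) / (0.09 * 0.001)
T = 46.667 s

46.667


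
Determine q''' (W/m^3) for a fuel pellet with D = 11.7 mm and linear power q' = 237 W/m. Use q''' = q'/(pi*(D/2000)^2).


r = D / 2 / 1000 = 11.7 / 2 / 1000 = 0.00585 m
q''' = q' / (pi * r^2)
q''' = 237 / (pi * 0.00585^2)
q''' = 2.2044e+06 W/m^3

2.2044e+06


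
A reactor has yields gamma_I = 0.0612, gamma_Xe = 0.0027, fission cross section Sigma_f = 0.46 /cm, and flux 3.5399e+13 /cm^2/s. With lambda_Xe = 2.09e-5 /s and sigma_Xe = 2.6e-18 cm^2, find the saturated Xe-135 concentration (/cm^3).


Xe_eq = (gamma_I + gamma_Xe) * Sigma_f * phi / (lambda_Xe + sigma_Xe * phi)
Numerator = (0.0612 + 0.0027) * 0.46 * 3.5399e+13 = 1.040518e+12
Denominator = 2.09e-5 + 2.6e-18 * 3.5399e+13 = 1.129374e-04
Xe_eq = 1.040518e+12 / 1.129374e-04 = 9.2132e+15 /cm^3

9.2132e+15


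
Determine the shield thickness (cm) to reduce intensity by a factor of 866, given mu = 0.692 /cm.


x = ln(factor) / mu
x = ln(866) / 0.692
x = 9.7744 cm

9.7744


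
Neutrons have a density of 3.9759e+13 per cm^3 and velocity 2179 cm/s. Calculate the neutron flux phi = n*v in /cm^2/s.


phi = n * v
phi = 3.9759e+13 * 2179
phi = 8.6635e+16 /cm^2/s

8.6635e+16


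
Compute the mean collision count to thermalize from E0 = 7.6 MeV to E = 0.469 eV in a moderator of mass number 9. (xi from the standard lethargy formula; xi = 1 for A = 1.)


xi = 1 + (A-1)^2/(2A)*ln((A-1)/(A+1)) = 0.2066007 (for A = 9)
n = ln(E0/E) / xi
n = ln(7.6e6 / 0.469) / 0.2066007
n = ln(1.620469e+07) / 0.2066007 = 80.352

80.352


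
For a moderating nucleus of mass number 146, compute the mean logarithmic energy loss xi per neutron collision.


xi = 1 + (A-1)^2/(2A) * ln((A-1)/(A+1))
xi = 1 + (146-1)^2/(2*146) * ln((146-1)/(146 +1))
xi = 0.013636

0.013636


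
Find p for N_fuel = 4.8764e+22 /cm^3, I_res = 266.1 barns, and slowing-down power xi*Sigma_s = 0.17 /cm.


p = exp(-N * I * 1e-24 / (xi*Sigma_s))
p = exp(-4.8764e+22 * 266.1 * 1e-24 / 0.17)
p = 7.0844e-34

7.0844e-34


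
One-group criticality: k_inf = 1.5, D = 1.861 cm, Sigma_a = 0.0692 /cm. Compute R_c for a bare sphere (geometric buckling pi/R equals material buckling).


L^2 = D / Sigma_a = 1.861 / 0.0692 = 26.89306 cm^2
B_m^2 = (k_inf - 1) / L^2 = (1.5 - 1) / 26.89306 = 0.01859216 /cm^2
For a bare sphere: B_g = pi/R, so R_c = pi / sqrt(B_m^2)
R_c = pi / sqrt(0.01859216) = 23.040 cm

23.040


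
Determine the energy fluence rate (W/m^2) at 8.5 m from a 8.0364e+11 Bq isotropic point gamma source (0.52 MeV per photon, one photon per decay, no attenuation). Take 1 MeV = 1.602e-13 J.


psi = A * E * 1.602e-13 / (4*pi*r^2)
psi = 8.0364e+11 * 0.52 * 1.602e-13 / (4*pi*8.5^2)
psi = 7.3736e-05 W/m^2

7.3736e-05


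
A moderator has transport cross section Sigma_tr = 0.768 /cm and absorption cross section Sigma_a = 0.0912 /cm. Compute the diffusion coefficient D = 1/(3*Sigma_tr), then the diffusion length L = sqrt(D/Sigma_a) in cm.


D = 1 / (3 * Sigma_tr) = 1 / (3 * 0.768) = 0.4340278 cm
L = sqrt(D / Sigma_a)
L = sqrt(0.4340278 / 0.0912)
L = 2.1815 cm

2.1815


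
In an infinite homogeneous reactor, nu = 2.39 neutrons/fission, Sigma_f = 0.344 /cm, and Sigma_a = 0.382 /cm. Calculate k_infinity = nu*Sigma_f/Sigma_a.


k_inf = nu * Sigma_f / Sigma_a
k_inf = 2.39 * 0.344 / 0.382
k_inf = 2.1523

2.1523


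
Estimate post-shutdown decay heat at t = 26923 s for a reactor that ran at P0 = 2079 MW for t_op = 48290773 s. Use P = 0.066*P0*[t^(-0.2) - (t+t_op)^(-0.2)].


P/P0 = 0.066 * [t^(-0.2) - (t + t_op)^(-0.2)]
P/P0 = 0.066 * [26923^(-0.2) - (26923 + 48290773)^(-0.2)]
P/P0 = 0.066 * [0.1300096 - 0.02905218] = 0.006663190
P = 2079 * 0.006663190 = 13.853 MW

13.853


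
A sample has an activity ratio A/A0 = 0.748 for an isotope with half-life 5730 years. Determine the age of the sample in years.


lambda = ln(2) / t_half = ln(2) / 5730 = 1.209681e-04 /yr
t = -ln(A/A0) / lambda
t = -ln(0.748) / 1.209681e-04
t = 2400.2 yr

2400.2


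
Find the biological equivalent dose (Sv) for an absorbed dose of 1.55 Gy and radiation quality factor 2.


H = D * Q
H = 1.55 * 2
H = 3.1000 Sv

3.1000


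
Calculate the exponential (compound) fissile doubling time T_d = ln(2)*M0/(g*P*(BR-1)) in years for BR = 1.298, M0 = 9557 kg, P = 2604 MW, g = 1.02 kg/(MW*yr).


Breeding gain G = BR - 1 = 1.298 - 1 = 0.298
Fissile production rate = g * P * G = 1.02 * 2604 * 0.298 = 791.51184 kg/yr
T_d = ln(2) * M0 / (g * P * G)
T_d = ln(2) * 9557 / 791.51184 = 8.3693 yr

8.3693


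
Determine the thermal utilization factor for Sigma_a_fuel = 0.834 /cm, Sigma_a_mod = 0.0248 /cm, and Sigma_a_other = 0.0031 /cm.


f = Sigma_a_fuel / (Sigma_a_fuel + Sigma_a_mod + Sigma_a_other)
f = 0.834 / (0.834 + 0.0248 + 0.0031)
f = 0.96763

0.96763


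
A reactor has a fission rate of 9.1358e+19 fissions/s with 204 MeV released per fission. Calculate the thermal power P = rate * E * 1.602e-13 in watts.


P = fission_rate * E_MeV * 1.602e-13
P = 9.1358e+19 * 204 * 1.602e-13
P = 2.9857e+09 W

2.9857e+09


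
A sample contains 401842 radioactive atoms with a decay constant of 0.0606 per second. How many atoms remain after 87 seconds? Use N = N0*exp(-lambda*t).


N = N0 * exp(-lambda * t)
N = 401842 * exp(-0.0606 * 87)
N = 2062.4

2062.4


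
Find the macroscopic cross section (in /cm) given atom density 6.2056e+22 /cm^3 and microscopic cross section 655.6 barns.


Sigma = N * sigma_barns * 1e-24
Sigma = 6.2056e+22 * 655.6 * 1e-24
Sigma = 40.684 /cm

40.684


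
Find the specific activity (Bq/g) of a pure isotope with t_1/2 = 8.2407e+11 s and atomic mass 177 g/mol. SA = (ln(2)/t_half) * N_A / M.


lambda = ln(2) / t_half = ln(2) / 8.2407e+11 = 8.411266e-13 /s
SA = lambda * N_A / M
SA = 8.411266e-13 * 6.022e23 / 177
SA = 2.8617e+09 Bq/g

2.8617e+09


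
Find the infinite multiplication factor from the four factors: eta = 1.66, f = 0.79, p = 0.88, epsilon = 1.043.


k_inf = eta * f * p * epsilon
k_inf = 1.66 * 0.79 * 0.88 * 1.043
k_inf = 1.2037

1.2037


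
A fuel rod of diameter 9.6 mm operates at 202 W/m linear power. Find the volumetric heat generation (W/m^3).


r = D / 2 / 1000 = 9.6 / 2 / 1000 = 0.0048 m
q''' = q' / (pi * r^2)
q''' = 202 / (pi * 0.0048^2)
q''' = 2.7907e+06 W/m^3

2.7907e+06


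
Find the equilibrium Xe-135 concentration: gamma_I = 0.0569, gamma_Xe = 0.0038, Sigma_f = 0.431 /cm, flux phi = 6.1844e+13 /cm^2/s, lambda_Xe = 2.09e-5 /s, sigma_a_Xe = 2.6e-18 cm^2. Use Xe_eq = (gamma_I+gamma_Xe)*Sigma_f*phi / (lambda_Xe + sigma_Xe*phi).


Xe_eq = (gamma_I + gamma_Xe) * Sigma_f * phi / (lambda_Xe + sigma_Xe * phi)
Numerator = (0.0569 + 0.0038) * 0.431 * 6.1844e+13 = 1.617944e+12
Denominator = 2.09e-5 + 2.6e-18 * 6.1844e+13 = 1.816944e-04
Xe_eq = 1.617944e+12 / 1.816944e-04 = 8.9048e+15 /cm^3

8.9048e+15


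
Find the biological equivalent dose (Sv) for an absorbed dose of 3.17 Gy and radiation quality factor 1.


H = D * Q
H = 3.17 * 1
H = 3.1700 Sv

3.1700


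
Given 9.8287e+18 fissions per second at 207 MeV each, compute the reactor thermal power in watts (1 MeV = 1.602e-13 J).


P = fission_rate * E_MeV * 1.602e-13
P = 9.8287e+18 * 207 * 1.602e-13
P = 3.2593e+08 W

3.2593e+08


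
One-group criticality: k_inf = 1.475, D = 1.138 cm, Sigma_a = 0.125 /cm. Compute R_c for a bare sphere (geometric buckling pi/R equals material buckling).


L^2 = D / Sigma_a = 1.138 / 0.125 = 9.104000 cm^2
B_m^2 = (k_inf - 1) / L^2 = (1.475 - 1) / 9.104000 = 0.05217487 /cm^2
For a bare sphere: B_g = pi/R, so R_c = pi / sqrt(B_m^2)
R_c = pi / sqrt(0.05217487) = 13.754 cm

13.754


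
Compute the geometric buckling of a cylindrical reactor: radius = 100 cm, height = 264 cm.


B^2 = (2.405/R)^2 + (pi/H)^2
B^2 = (2.405/100)^2 + (pi/264)^2
B^2 = 7.2001e-04 /cm^2

7.2001e-04


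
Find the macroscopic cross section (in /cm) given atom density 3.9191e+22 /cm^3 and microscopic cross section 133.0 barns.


Sigma = N * sigma_barns * 1e-24
Sigma = 3.9191e+22 * 133.0 * 1e-24
Sigma = 5.2124 /cm

5.2124


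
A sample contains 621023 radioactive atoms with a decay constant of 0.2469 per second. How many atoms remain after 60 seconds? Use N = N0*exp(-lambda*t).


N = N0 * exp(-lambda * t)
N = 621023 * exp(-0.2469 * 60)
N = 0.22881

0.22881


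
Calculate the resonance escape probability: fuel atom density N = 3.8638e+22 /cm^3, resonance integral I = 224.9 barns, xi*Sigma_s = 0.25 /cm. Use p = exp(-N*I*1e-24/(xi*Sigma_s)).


p = exp(-N * I * 1e-24 / (xi*Sigma_s))
p = exp(-3.8638e+22 * 224.9 * 1e-24 / 0.25)
p = 8.0254e-16

8.0254e-16


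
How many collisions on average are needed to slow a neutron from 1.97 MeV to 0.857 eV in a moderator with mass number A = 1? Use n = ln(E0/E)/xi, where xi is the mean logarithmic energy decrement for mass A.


xi = 1 + (A-1)^2/(2A)*ln((A-1)/(A+1)) = 1 (for A = 1)
n = ln(E0/E) / xi
n = ln(1.97e6 / 0.857) / 1
n = ln(2.298716e+06) / 1 = 14.648

14.648


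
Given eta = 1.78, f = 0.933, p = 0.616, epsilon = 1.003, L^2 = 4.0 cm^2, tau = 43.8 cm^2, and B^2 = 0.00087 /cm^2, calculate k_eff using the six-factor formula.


k_inf = eta*f*p*eps = 1.78*0.933*0.616*1.003 = 1.026085
P_TNL = 1/(1 + L^2*B^2) = 1/(1 + 4.0*0.00087) = 0.9965321
P_FNL = exp(-B^2*tau) = exp(-0.00087*43.8) = 0.9626109
k_eff = k_inf * P_TNL * P_FNL = 1.026085 * 0.9965321 * 0.9626109
k_eff = 0.98430

0.98430


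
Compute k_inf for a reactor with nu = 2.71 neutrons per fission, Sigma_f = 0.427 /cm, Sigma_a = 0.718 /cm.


k_inf = nu * Sigma_f / Sigma_a
k_inf = 2.71 * 0.427 / 0.718
k_inf = 1.6117

1.6117


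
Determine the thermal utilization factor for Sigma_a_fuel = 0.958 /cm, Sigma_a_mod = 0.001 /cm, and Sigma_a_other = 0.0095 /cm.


f = Sigma_a_fuel / (Sigma_a_fuel + Sigma_a_mod + Sigma_a_other)
f = 0.958 / (0.958 + 0.001 + 0.0095)
f = 0.98916

0.98916


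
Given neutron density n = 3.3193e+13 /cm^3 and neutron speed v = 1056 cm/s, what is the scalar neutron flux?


phi = n * v
phi = 3.3193e+13 * 1056
phi = 3.5052e+16 /cm^2/s

3.5052e+16


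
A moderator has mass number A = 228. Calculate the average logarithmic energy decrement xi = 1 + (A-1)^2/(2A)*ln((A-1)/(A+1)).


xi = 1 + (A-1)^2/(2A) * ln((A-1)/(A+1))
xi = 1 + (228-1)^2/(2*228) * ln((228-1)/(228 +1))
xi = 0.0087463

0.0087463


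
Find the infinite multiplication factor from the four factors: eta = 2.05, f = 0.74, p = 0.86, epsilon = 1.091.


k_inf = eta * f * p * epsilon
k_inf = 2.05 * 0.74 * 0.86 * 1.091
k_inf = 1.4233

1.4233


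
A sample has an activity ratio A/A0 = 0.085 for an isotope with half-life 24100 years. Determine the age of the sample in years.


lambda = ln(2) / t_half = ln(2) / 24100 = 2.876129e-05 /yr
t = -ln(A/A0) / lambda
t = -ln(0.085) / 2.876129e-05
t = 85709 yr

85709


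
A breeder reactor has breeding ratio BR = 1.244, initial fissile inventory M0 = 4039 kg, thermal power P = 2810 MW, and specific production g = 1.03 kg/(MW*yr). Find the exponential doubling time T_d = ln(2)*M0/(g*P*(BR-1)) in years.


Breeding gain G = BR - 1 = 1.244 - 1 = 0.244
Fissile production rate = g * P * G = 1.03 * 2810 * 0.244 = 706.2092 kg/yr
T_d = ln(2) * M0 / (g * P * G)
T_d = ln(2) * 4039 / 706.2092 = 3.9643 yr

3.9643


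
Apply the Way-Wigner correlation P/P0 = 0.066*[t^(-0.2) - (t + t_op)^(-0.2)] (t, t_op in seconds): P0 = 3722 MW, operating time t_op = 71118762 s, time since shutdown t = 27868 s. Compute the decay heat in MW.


P/P0 = 0.066 * [t^(-0.2) - (t + t_op)^(-0.2)]
P/P0 = 0.066 * [27868^(-0.2) - (27868 + 71118762)^(-0.2)]
P/P0 = 0.066 * [0.1291156 - 0.02688866] = 0.006746978
P = 3722 * 0.006746978 = 25.112 MW

25.112


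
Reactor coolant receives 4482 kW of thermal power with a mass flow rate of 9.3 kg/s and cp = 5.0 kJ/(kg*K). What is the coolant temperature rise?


dT = Q / (m_dot * cp)
dT = 4482 / (9.3 * 5.0)
dT = 96.387 C

96.387


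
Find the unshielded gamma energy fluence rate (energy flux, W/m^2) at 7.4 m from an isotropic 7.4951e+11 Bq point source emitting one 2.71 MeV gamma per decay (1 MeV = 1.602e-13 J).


psi = A * E * 1.602e-13 / (4*pi*r^2)
psi = 7.4951e+11 * 2.71 * 1.602e-13 / (4*pi*7.4^2)
psi = 4.7286e-04 W/m^2

4.7286e-04


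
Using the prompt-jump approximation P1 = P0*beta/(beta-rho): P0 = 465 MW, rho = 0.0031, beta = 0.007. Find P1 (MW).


P1/P0 = beta / (beta - rho)
P1/P0 = 0.007 / (0.007 - 0.0031) = 1.794872
P1 = 465 * 1.794872 = 834.62 MW

834.62


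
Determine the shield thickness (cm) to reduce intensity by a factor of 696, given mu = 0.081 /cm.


x = ln(factor) / mu
x = ln(696) / 0.081
x = 80.807 cm

80.807


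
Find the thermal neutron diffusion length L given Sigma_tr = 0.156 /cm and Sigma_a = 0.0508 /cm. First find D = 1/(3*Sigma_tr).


D = 1 / (3 * Sigma_tr) = 1 / (3 * 0.156) = 2.136752 cm
L = sqrt(D / Sigma_a)
L = sqrt(2.136752 / 0.0508)
L = 6.4855 cm

6.4855


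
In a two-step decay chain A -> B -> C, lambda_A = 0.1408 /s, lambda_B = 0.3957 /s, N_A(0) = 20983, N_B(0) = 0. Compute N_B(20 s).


N_B(t) = lambda_A * N_A0 / (lambda_B - lambda_A) * [exp(-lambda_A*t) - exp(-lambda_B*t)]
exp(-0.1408*20) = 0.05984484; exp(-0.3957*20) = 3.655893e-04
N_B = 0.1408 * 20983 / (0.3957 - 0.1408) * (0.05984484 - 3.655893e-04)
N_B = 689.39

689.39


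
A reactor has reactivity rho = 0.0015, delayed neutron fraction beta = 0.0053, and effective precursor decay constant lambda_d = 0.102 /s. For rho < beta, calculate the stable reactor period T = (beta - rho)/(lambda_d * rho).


T = (beta - rho) / (lambda_d * rho)
T = (0.0053 - 0.0015) / (0.102 * 0.0015)
T = 24.837 s

24.837


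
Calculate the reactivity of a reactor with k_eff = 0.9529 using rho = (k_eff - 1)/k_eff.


rho = (k_eff - 1) / k_eff
rho = (0.9529 - 1) / 0.9529
rho = -0.049428

-0.049428


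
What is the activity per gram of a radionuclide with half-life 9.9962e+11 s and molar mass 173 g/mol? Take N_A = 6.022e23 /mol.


lambda = ln(2) / t_half = ln(2) / 9.9962e+11 = 6.934107e-13 /s
SA = lambda * N_A / M
SA = 6.934107e-13 * 6.022e23 / 173
SA = 2.4137e+09 Bq/g

2.4137e+09


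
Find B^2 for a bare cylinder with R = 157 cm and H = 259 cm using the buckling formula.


B^2 = (2.405/R)^2 + (pi/H)^2
B^2 = (2.405/157)^2 + (pi/259)^2
B^2 = 3.8179e-04 /cm^2

3.8179e-04


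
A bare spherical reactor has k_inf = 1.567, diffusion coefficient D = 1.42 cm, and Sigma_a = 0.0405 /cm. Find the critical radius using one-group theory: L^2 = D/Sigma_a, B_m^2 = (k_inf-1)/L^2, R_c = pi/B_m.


L^2 = D / Sigma_a = 1.42 / 0.0405 = 35.06173 cm^2
B_m^2 = (k_inf - 1) / L^2 = (1.567 - 1) / 35.06173 = 0.01617148 /cm^2
For a bare sphere: B_g = pi/R, so R_c = pi / sqrt(B_m^2)
R_c = pi / sqrt(0.01617148) = 24.704 cm

24.704


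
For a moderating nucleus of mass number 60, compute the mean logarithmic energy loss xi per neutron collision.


xi = 1 + (A-1)^2/(2A) * ln((A-1)/(A+1))
xi = 1 + (60-1)^2/(2*60) * ln((60-1)/(60 +1))
xi = 0.032966

0.032966


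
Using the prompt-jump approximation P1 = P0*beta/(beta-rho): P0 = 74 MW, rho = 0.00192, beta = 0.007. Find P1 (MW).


P1/P0 = beta / (beta - rho)
P1/P0 = 0.007 / (0.007 - 0.00192) = 1.377953
P1 = 74 * 1.377953 = 101.97 MW

101.97


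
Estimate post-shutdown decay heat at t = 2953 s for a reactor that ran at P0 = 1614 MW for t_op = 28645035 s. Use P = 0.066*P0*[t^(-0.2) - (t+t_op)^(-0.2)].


P/P0 = 0.066 * [t^(-0.2) - (t + t_op)^(-0.2)]
P/P0 = 0.066 * [2953^(-0.2) - (2953 + 28645035)^(-0.2)]
P/P0 = 0.066 * [0.2022774 - 0.03225382] = 0.01122156
P = 1614 * 0.01122156 = 18.112 MW

18.112


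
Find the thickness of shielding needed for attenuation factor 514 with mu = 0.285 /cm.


x = ln(factor) / mu
x = ln(514) / 0.285
x = 21.903 cm

21.903


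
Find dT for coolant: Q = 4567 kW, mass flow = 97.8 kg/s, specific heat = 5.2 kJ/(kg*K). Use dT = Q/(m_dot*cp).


dT = Q / (m_dot * cp)
dT = 4567 / (97.8 * 5.2)
dT = 8.9803 C

8.9803


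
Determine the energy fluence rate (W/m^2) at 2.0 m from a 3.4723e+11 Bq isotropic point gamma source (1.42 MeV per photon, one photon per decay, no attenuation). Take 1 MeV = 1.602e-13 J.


psi = A * E * 1.602e-13 / (4*pi*r^2)
psi = 3.4723e+11 * 1.42 * 1.602e-13 / (4*pi*2.0^2)
psi = 0.0015714 W/m^2

0.0015714


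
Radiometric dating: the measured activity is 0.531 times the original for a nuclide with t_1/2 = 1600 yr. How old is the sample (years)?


lambda = ln(2) / t_half = ln(2) / 1600 = 4.332170e-04 /yr
t = -ln(A/A0) / lambda
t = -ln(0.531) / 4.332170e-04
t = 1461.1 yr

1461.1


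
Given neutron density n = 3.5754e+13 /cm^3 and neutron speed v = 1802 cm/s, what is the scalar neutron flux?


phi = n * v
phi = 3.5754e+13 * 1802
phi = 6.4429e+16 /cm^2/s

6.4429e+16


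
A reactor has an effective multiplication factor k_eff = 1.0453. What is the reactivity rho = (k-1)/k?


rho = (k_eff - 1) / k_eff
rho = (1.0453 - 1) / 1.0453
rho = 0.043337

0.043337


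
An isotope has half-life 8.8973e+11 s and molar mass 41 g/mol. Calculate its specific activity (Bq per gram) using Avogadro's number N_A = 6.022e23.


lambda = ln(2) / t_half = ln(2) / 8.8973e+11 = 7.790534e-13 /s
SA = lambda * N_A / M
SA = 7.790534e-13 * 6.022e23 / 41
SA = 1.1443e+10 Bq/g

1.1443e+10


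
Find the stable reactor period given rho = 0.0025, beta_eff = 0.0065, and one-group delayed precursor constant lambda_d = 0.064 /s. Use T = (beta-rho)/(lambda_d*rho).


T = (beta - rho) / (lambda_d * rho)
T = (0.0065 - 0.0025) / (0.064 * 0.0025)
T = 25.000 s

25.000


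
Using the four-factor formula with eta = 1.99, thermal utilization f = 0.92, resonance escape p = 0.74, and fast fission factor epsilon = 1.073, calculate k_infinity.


k_inf = eta * f * p * epsilon
k_inf = 1.99 * 0.92 * 0.74 * 1.073
k_inf = 1.4537

1.4537


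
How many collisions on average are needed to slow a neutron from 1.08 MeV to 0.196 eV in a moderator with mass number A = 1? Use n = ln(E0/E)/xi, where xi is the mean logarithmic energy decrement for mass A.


xi = 1 + (A-1)^2/(2A)*ln((A-1)/(A+1)) = 1 (for A = 1)
n = ln(E0/E) / xi
n = ln(1.08e6 / 0.196) / 1
n = ln(5.510204e+06) / 1 = 15.522

15.522


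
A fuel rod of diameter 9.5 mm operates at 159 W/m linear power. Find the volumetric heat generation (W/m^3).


r = D / 2 / 1000 = 9.5 / 2 / 1000 = 0.00475 m
q''' = q' / (pi * r^2)
q''' = 159 / (pi * 0.00475^2)
q''' = 2.2432e+06 W/m^3

2.2432e+06


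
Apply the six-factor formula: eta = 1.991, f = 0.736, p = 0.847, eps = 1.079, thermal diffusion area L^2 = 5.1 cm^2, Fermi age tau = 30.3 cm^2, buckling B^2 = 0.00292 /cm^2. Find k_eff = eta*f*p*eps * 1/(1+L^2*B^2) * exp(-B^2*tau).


k_inf = eta*f*p*eps = 1.991*0.736*0.847*1.079 = 1.339226
P_TNL = 1/(1 + L^2*B^2) = 1/(1 + 5.1*0.00292) = 0.9853265
P_FNL = exp(-B^2*tau) = exp(-0.00292*30.3) = 0.9153251
k_eff = k_inf * P_TNL * P_FNL = 1.339226 * 0.9853265 * 0.9153251
k_eff = 1.2078

1.2078


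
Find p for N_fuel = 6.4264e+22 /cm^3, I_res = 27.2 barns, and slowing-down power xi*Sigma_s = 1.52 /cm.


p = exp(-N * I * 1e-24 / (xi*Sigma_s))
p = exp(-6.4264e+22 * 27.2 * 1e-24 / 1.52)
p = 0.31664

0.31664


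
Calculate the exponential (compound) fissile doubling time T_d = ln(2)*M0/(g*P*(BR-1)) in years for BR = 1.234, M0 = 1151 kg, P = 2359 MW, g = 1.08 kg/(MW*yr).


Breeding gain G = BR - 1 = 1.234 - 1 = 0.234
Fissile production rate = g * P * G = 1.08 * 2359 * 0.234 = 596.16648 kg/yr
T_d = ln(2) * M0 / (g * P * G)
T_d = ln(2) * 1151 / 596.16648 = 1.3382 yr

1.3382


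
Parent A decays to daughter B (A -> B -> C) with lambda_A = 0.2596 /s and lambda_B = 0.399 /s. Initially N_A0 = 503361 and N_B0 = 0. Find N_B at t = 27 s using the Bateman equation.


N_B(t) = lambda_A * N_A0 / (lambda_B - lambda_A) * [exp(-lambda_A*t) - exp(-lambda_B*t)]
exp(-0.2596*27) = 9.035311e-04; exp(-0.399*27) = 2.095779e-05
N_B = 0.2596 * 503361 / (0.399 - 0.2596) * (9.035311e-04 - 2.095779e-05)
N_B = 827.32

827.32


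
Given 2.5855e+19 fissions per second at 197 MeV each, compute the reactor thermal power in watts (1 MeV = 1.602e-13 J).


P = fission_rate * E_MeV * 1.602e-13
P = 2.5855e+19 * 197 * 1.602e-13
P = 8.1597e+08 W

8.1597e+08


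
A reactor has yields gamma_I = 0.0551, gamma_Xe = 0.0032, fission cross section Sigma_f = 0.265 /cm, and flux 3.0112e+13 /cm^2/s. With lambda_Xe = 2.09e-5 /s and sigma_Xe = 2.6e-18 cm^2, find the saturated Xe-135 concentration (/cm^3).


Xe_eq = (gamma_I + gamma_Xe) * Sigma_f * phi / (lambda_Xe + sigma_Xe * phi)
Numerator = (0.0551 + 0.0032) * 0.265 * 3.0112e+13 = 4.652153e+11
Denominator = 2.09e-5 + 2.6e-18 * 3.0112e+13 = 9.919120e-05
Xe_eq = 4.652153e+11 / 9.919120e-05 = 4.6901e+15 /cm^3

4.6901e+15


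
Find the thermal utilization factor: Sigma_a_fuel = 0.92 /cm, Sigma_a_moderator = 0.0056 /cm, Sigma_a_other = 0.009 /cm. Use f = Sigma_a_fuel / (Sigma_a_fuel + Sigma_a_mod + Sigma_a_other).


f = Sigma_a_fuel / (Sigma_a_fuel + Sigma_a_mod + Sigma_a_other)
f = 0.92 / (0.92 + 0.0056 + 0.009)
f = 0.98438

0.98438


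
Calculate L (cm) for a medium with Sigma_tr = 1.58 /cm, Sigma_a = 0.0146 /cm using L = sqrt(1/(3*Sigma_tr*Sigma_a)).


D = 1 / (3 * Sigma_tr) = 1 / (3 * 1.58) = 0.2109705 cm
L = sqrt(D / Sigma_a)
L = sqrt(0.2109705 / 0.0146)
L = 3.8013 cm

3.8013


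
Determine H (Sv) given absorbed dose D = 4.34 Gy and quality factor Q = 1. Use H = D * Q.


H = D * Q
H = 4.34 * 1
H = 4.3400 Sv

4.3400


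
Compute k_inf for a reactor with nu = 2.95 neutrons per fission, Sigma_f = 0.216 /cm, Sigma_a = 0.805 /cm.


k_inf = nu * Sigma_f / Sigma_a
k_inf = 2.95 * 0.216 / 0.805
k_inf = 0.79155

0.79155


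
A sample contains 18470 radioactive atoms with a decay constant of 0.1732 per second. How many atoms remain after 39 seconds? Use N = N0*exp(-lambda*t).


N = N0 * exp(-lambda * t)
N = 18470 * exp(-0.1732 * 39)
N = 21.523

21.523


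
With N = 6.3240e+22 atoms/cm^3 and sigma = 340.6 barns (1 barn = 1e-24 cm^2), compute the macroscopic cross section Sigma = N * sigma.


Sigma = N * sigma_barns * 1e-24
Sigma = 6.3240e+22 * 340.6 * 1e-24
Sigma = 21.540 /cm

21.540


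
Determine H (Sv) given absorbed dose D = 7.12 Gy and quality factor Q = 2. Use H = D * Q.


H = D * Q
H = 7.12 * 2
H = 14.240 Sv

14.240


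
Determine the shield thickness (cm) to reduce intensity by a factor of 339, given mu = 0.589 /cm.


x = ln(factor) / mu
x = ln(339) / 0.589
x = 9.8913 cm

9.8913


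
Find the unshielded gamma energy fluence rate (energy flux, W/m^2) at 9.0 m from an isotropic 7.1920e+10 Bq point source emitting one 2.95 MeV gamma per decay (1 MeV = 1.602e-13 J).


psi = A * E * 1.602e-13 / (4*pi*r^2)
psi = 7.1920e+10 * 2.95 * 1.602e-13 / (4*pi*9.0^2)
psi = 3.3392e-05 W/m^2

3.3392e-05


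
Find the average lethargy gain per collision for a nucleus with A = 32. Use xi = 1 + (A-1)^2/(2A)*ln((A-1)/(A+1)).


xi = 1 + (A-1)^2/(2A) * ln((A-1)/(A+1))
xi = 1 + (32-1)^2/(2*32) * ln((32-1)/(32 +1))
xi = 0.061218

0.061218


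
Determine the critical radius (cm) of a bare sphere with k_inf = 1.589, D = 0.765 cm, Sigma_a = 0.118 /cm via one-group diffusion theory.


L^2 = D / Sigma_a = 0.765 / 0.118 = 6.483051 cm^2
B_m^2 = (k_inf - 1) / L^2 = (1.589 - 1) / 6.483051 = 0.09085229 /cm^2
For a bare sphere: B_g = pi/R, so R_c = pi / sqrt(B_m^2)
R_c = pi / sqrt(0.09085229) = 10.423 cm

10.423


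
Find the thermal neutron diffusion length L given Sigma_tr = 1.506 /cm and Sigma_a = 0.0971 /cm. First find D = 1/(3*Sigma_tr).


D = 1 / (3 * Sigma_tr) = 1 / (3 * 1.506) = 0.2213369 cm
L = sqrt(D / Sigma_a)
L = sqrt(0.2213369 / 0.0971)
L = 1.5098 cm

1.5098


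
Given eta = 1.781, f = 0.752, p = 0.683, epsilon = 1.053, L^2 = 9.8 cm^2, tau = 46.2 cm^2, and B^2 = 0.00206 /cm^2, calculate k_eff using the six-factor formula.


k_inf = eta*f*p*eps = 1.781*0.752*0.683*1.053 = 0.9632319
P_TNL = 1/(1 + L^2*B^2) = 1/(1 + 9.8*0.00206) = 0.9802115
P_FNL = exp(-B^2*tau) = exp(-0.00206*46.2) = 0.9092165
k_eff = k_inf * P_TNL * P_FNL = 0.9632319 * 0.9802115 * 0.9092165
k_eff = 0.85846

0.85846


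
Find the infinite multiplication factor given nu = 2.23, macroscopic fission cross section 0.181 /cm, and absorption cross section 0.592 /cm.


k_inf = nu * Sigma_f / Sigma_a
k_inf = 2.23 * 0.181 / 0.592
k_inf = 0.68181

0.68181


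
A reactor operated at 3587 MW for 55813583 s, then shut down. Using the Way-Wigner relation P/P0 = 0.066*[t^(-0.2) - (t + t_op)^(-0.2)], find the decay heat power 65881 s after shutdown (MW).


P/P0 = 0.066 * [t^(-0.2) - (t + t_op)^(-0.2)]
P/P0 = 0.066 * [65881^(-0.2) - (65881 + 55813583)^(-0.2)]
P/P0 = 0.066 * [0.1087046 - 0.02821952] = 0.005312015
P = 3587 * 0.005312015 = 19.054 MW

19.054


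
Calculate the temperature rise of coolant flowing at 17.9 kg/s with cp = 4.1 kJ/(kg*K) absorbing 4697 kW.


dT = Q / (m_dot * cp)
dT = 4697 / (17.9 * 4.1)
dT = 64.001 C

64.001


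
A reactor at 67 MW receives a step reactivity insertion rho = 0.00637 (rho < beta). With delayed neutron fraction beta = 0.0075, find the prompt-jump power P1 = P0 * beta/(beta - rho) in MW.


P1/P0 = beta / (beta - rho)
P1/P0 = 0.0075 / (0.0075 - 0.00637) = 6.637168
P1 = 67 * 6.637168 = 444.69 MW

444.69


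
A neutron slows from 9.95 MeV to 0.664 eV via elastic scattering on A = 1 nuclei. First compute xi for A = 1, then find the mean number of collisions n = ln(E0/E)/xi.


xi = 1 + (A-1)^2/(2A)*ln((A-1)/(A+1)) = 1 (for A = 1)
n = ln(E0/E) / xi
n = ln(9.95e6 / 0.664) / 1
n = ln(1.498494e+07) / 1 = 16.523

16.523


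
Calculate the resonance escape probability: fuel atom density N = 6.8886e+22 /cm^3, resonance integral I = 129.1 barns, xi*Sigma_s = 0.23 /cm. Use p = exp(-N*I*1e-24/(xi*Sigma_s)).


p = exp(-N * I * 1e-24 / (xi*Sigma_s))
p = exp(-6.8886e+22 * 129.1 * 1e-24 / 0.23)
p = 1.6127e-17

1.6127e-17


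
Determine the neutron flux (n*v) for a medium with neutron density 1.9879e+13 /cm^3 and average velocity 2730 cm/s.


phi = n * v
phi = 1.9879e+13 * 2730
phi = 5.4270e+16 /cm^2/s

5.4270e+16


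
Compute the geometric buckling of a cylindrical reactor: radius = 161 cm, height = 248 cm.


B^2 = (2.405/R)^2 + (pi/H)^2
B^2 = (2.405/161)^2 + (pi/248)^2
B^2 = 3.8361e-04 /cm^2

3.8361e-04


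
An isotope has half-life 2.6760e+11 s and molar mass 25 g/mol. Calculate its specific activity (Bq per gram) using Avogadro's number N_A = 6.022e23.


lambda = ln(2) / t_half = ln(2) / 2.6760e+11 = 2.590236e-12 /s
SA = lambda * N_A / M
SA = 2.590236e-12 * 6.022e23 / 25
SA = 6.2394e+10 Bq/g

6.2394e+10


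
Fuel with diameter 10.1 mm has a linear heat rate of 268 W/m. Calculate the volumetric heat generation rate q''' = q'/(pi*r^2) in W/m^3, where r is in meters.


r = D / 2 / 1000 = 10.1 / 2 / 1000 = 0.00505 m
q''' = q' / (pi * r^2)
q''' = 268 / (pi * 0.00505^2)
q''' = 3.3450e+06 W/m^3

3.3450e+06


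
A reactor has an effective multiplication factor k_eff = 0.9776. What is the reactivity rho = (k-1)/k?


rho = (k_eff - 1) / k_eff
rho = (0.9776 - 1) / 0.9776
rho = -0.022913

-0.022913


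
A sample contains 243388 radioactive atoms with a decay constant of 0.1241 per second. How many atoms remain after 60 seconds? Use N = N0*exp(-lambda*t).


N = N0 * exp(-lambda * t)
N = 243388 * exp(-0.1241 * 60)
N = 142.08

142.08


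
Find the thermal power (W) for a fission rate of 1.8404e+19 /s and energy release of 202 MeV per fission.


P = fission_rate * E_MeV * 1.602e-13
P = 1.8404e+19 * 202 * 1.602e-13
P = 5.9556e+08 W

5.9556e+08


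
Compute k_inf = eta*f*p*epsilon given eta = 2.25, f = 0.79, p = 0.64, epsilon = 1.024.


k_inf = eta * f * p * epsilon
k_inf = 2.25 * 0.79 * 0.64 * 1.024
k_inf = 1.1649

1.1649


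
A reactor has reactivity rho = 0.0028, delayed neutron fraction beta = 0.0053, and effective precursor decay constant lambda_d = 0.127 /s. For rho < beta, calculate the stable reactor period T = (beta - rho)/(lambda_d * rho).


T = (beta - rho) / (lambda_d * rho)
T = (0.0053 - 0.0028) / (0.127 * 0.0028)
T = 7.0304 s

7.0304


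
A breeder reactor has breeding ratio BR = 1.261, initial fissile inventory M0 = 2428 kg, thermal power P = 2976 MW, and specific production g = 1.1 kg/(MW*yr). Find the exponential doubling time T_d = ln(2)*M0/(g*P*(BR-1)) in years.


Breeding gain G = BR - 1 = 1.261 - 1 = 0.261
Fissile production rate = g * P * G = 1.1 * 2976 * 0.261 = 854.4096 kg/yr
T_d = ln(2) * M0 / (g * P * G)
T_d = ln(2) * 2428 / 854.4096 = 1.9697 yr

1.9697


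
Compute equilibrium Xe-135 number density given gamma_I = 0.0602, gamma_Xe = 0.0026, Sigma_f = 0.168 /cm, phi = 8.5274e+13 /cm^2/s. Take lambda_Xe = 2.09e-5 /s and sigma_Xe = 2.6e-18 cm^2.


Xe_eq = (gamma_I + gamma_Xe) * Sigma_f * phi / (lambda_Xe + sigma_Xe * phi)
Numerator = (0.0602 + 0.0026) * 0.168 * 8.5274e+13 = 8.996748e+11
Denominator = 2.09e-5 + 2.6e-18 * 8.5274e+13 = 2.426124e-04
Xe_eq = 8.996748e+11 / 2.426124e-04 = 3.7083e+15 /cm^3

3.7083e+15


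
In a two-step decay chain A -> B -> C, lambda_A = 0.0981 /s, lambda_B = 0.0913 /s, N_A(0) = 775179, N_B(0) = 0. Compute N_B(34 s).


N_B(t) = lambda_A * N_A0 / (lambda_B - lambda_A) * [exp(-lambda_A*t) - exp(-lambda_B*t)]
exp(-0.0981*34) = 0.03560034; exp(-0.0913*34) = 0.04486039
N_B = 0.0981 * 775179 / (0.0913 - 0.0981) * (0.03560034 - 0.04486039)
N_B = 103556

103556


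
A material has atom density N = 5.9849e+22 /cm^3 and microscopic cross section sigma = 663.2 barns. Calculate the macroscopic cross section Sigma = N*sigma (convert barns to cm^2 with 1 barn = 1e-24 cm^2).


Sigma = N * sigma_barns * 1e-24
Sigma = 5.9849e+22 * 663.2 * 1e-24
Sigma = 39.692 /cm

39.692


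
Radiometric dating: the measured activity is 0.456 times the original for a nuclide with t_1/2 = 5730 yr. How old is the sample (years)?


lambda = ln(2) / t_half = ln(2) / 5730 = 1.209681e-04 /yr
t = -ln(A/A0) / lambda
t = -ln(0.456) / 1.209681e-04
t = 6491.5 yr

6491.5


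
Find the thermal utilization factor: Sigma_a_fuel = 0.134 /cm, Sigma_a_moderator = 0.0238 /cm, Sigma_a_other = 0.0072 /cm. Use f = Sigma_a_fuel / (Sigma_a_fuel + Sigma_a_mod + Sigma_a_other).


f = Sigma_a_fuel / (Sigma_a_fuel + Sigma_a_mod + Sigma_a_other)
f = 0.134 / (0.134 + 0.0238 + 0.0072)
f = 0.81212

0.81212


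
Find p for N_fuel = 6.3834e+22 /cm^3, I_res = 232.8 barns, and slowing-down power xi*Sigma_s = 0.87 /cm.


p = exp(-N * I * 1e-24 / (xi*Sigma_s))
p = exp(-6.3834e+22 * 232.8 * 1e-24 / 0.87)
p = 3.8175e-08

3.8175e-08


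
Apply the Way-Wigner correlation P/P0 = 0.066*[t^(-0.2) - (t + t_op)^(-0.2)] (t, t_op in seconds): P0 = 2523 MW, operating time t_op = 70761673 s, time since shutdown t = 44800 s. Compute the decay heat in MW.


P/P0 = 0.066 * [t^(-0.2) - (t + t_op)^(-0.2)]
P/P0 = 0.066 * [44800^(-0.2) - (44800 + 70761673)^(-0.2)]
P/P0 = 0.066 * [0.1174206 - 0.02691444] = 0.005973407
P = 2523 * 0.005973407 = 15.071 MW

15.071


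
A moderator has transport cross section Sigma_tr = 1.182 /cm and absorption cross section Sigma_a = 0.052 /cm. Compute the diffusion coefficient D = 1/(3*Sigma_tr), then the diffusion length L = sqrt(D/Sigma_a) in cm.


D = 1 / (3 * Sigma_tr) = 1 / (3 * 1.182) = 0.2820079 cm
L = sqrt(D / Sigma_a)
L = sqrt(0.2820079 / 0.052)
L = 2.3288 cm

2.3288


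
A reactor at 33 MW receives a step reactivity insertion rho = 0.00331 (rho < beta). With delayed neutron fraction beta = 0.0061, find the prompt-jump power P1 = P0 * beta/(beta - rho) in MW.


P1/P0 = beta / (beta - rho)
P1/P0 = 0.0061 / (0.0061 - 0.00331) = 2.186380
P1 = 33 * 2.186380 = 72.151 MW

72.151


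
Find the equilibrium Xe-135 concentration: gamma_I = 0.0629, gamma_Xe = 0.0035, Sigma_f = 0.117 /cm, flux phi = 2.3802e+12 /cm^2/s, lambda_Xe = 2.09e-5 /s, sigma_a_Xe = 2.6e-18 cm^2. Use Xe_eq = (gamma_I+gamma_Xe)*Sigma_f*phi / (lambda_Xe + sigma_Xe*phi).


Xe_eq = (gamma_I + gamma_Xe) * Sigma_f * phi / (lambda_Xe + sigma_Xe * phi)
Numerator = (0.0629 + 0.0035) * 0.117 * 2.3802e+12 = 1.849130e+10
Denominator = 2.09e-5 + 2.6e-18 * 2.3802e+12 = 2.708852e-05
Xe_eq = 1.849130e+10 / 2.708852e-05 = 6.8262e+14 /cm^3

6.8262e+14


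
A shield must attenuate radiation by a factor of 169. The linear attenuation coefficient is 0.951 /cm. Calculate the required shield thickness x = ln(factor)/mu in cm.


x = ln(factor) / mu
x = ln(169) / 0.951
x = 5.3942 cm

5.3942


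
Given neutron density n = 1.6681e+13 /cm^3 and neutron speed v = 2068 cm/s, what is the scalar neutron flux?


phi = n * v
phi = 1.6681e+13 * 2068
phi = 3.4496e+16 /cm^2/s

3.4496e+16


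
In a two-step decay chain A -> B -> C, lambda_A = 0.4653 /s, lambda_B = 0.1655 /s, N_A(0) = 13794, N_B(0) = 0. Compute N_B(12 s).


N_B(t) = lambda_A * N_A0 / (lambda_B - lambda_A) * [exp(-lambda_A*t) - exp(-lambda_B*t)]
exp(-0.4653*12) = 0.003759009; exp(-0.1655*12) = 0.1372433
N_B = 0.4653 * 13794 / (0.1655 - 0.4653) * (0.003759009 - 0.1372433)
N_B = 2857.7

2857.7


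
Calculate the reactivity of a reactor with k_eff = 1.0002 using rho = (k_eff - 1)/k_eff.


rho = (k_eff - 1) / k_eff
rho = (1.0002 - 1) / 1.0002
rho = 1.9996e-04

1.9996e-04


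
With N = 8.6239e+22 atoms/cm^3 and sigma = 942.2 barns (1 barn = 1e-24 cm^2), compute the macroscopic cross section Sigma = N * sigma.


Sigma = N * sigma_barns * 1e-24
Sigma = 8.6239e+22 * 942.2 * 1e-24
Sigma = 81.254 /cm

81.254


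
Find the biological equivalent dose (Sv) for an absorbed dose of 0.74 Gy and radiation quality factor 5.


H = D * Q
H = 0.74 * 5
H = 3.7000 Sv

3.7000


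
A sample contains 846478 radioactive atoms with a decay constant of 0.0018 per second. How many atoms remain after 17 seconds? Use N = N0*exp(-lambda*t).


N = N0 * exp(-lambda * t)
N = 846478 * exp(-0.0018 * 17)
N = 820968

820968


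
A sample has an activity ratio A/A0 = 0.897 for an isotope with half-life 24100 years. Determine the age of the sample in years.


lambda = ln(2) / t_half = ln(2) / 24100 = 2.876129e-05 /yr
t = -ln(A/A0) / lambda
t = -ln(0.897) / 2.876129e-05
t = 3779.4 yr

3779.4


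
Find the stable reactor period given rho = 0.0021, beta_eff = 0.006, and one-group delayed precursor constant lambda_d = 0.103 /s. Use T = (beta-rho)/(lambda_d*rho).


T = (beta - rho) / (lambda_d * rho)
T = (0.006 - 0.0021) / (0.103 * 0.0021)
T = 18.031 s

18.031


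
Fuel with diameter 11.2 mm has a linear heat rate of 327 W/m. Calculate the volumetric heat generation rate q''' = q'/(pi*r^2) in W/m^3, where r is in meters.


r = D / 2 / 1000 = 11.2 / 2 / 1000 = 0.0056 m
q''' = q' / (pi * r^2)
q''' = 327 / (pi * 0.0056^2)
q''' = 3.3191e+06 W/m^3

3.3191e+06


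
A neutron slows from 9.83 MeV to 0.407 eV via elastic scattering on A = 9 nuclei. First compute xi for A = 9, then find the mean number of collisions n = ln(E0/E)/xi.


xi = 1 + (A-1)^2/(2A)*ln((A-1)/(A+1)) = 0.2066007 (for A = 9)
n = ln(E0/E) / xi
n = ln(9.83e6 / 0.407) / 0.2066007
n = ln(2.415233e+07) / 0.2066007 = 82.284

82.284


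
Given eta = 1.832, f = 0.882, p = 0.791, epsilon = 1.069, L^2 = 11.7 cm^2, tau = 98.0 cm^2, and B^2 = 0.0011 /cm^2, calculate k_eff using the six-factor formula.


k_inf = eta*f*p*eps = 1.832*0.882*0.791*1.069 = 1.366307
P_TNL = 1/(1 + L^2*B^2) = 1/(1 + 11.7*0.0011) = 0.9872935
P_FNL = exp(-B^2*tau) = exp(-0.0011*98.0) = 0.8978071
k_eff = k_inf * P_TNL * P_FNL = 1.366307 * 0.9872935 * 0.8978071
k_eff = 1.2111

1.2111


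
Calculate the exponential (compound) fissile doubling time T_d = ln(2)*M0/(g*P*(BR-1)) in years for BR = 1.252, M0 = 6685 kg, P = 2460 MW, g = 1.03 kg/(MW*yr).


Breeding gain G = BR - 1 = 1.252 - 1 = 0.252
Fissile production rate = g * P * G = 1.03 * 2460 * 0.252 = 638.5176 kg/yr
T_d = ln(2) * M0 / (g * P * G)
T_d = ln(2) * 6685 / 638.5176 = 7.2569 yr

7.2569


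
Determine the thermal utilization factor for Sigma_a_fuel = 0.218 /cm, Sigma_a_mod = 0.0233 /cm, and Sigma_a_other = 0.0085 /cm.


f = Sigma_a_fuel / (Sigma_a_fuel + Sigma_a_mod + Sigma_a_other)
f = 0.218 / (0.218 + 0.0233 + 0.0085)
f = 0.87270

0.87270


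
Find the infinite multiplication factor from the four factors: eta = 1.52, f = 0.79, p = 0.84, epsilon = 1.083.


k_inf = eta * f * p * epsilon
k_inf = 1.52 * 0.79 * 0.84 * 1.083
k_inf = 1.0924

1.0924


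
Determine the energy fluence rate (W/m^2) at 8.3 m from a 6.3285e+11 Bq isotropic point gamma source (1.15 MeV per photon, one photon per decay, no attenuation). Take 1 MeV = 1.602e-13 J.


psi = A * E * 1.602e-13 / (4*pi*r^2)
psi = 6.3285e+11 * 1.15 * 1.602e-13 / (4*pi*8.3^2)
psi = 1.3468e-04 W/m^2

1.3468e-04
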